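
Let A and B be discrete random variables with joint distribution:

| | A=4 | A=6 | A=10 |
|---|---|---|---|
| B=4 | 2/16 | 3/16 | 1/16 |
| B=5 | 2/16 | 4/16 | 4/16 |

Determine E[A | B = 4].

P(B = 4) = 3/8.
Σ A·P over the event = 4·(2/16) + 6·(3/16) + 10·(1/16) = 9/4.
E[A | B = 4] = (9/4) / (3/8) = 6.

6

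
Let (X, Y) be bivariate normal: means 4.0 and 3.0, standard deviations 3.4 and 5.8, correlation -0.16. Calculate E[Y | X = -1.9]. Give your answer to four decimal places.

4.6104

For a bivariate normal, E[Y | X=x] = μ_Y + ρ·(σ_Y/σ_X)·(x − μ_X).
E[Y | X=-1.9] = 3.0 + (-0.16)·(5.8/3.4)·(-1.9 − (4.0)) = 3.0 + (-0.272941)·(-5.9) = 4.6104.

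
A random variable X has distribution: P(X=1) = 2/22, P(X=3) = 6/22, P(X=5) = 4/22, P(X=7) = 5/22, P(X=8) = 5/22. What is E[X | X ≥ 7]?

15/2

P(X ≥ 7) = 5/11.
Σ over the event: 7·5/22 + 8·5/22 = 75/22.
E[X | X ≥ 7] = (75/22) / (5/11) = 15/2.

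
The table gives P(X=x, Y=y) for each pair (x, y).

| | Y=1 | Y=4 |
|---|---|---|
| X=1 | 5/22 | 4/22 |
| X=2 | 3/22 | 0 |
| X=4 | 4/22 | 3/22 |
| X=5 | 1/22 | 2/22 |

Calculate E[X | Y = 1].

32/13

P(Y = 1) = 13/22.
Σ X·P over the event = 1·(5/22) + 2·(3/22) + 4·(4/22) + 5·(1/22) = 16/11.
E[X | Y = 1] = (16/11) / (13/22) = 32/13.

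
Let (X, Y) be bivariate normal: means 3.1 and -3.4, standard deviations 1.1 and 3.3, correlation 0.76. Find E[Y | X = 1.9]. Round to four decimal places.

The regression of Y on X has slope ρ·σ_Y/σ_X and passes through (μ_X, μ_Y).
E[Y | X=1.9] = -3.4 + (0.76)·(3.3/1.1)·(1.9 − (3.1)) = -3.4 + (2.28)·(-1.2) = -6.1360.

-6.1360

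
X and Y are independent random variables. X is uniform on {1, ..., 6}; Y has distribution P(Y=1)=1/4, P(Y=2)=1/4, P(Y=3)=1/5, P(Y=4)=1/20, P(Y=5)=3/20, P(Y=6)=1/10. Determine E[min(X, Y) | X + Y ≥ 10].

P(X + Y ≥ 10) = 13/120.
Summing min(X,Y)·P(x,y) over outcomes with X + Y ≥ 10 gives 8/15.
E[min(X, Y) | X + Y ≥ 10] = (8/15) / (13/120) = 64/13.

64/13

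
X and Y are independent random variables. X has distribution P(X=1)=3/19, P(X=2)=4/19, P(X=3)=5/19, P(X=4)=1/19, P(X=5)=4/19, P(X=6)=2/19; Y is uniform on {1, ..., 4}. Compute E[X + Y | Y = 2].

P(Y = 2) = 1/4.
Summing (X+Y)·P(x,y) over outcomes with Y = 2 gives 25/19.
E[X + Y | Y = 2] = (25/19) / (1/4) = 100/19.

100/19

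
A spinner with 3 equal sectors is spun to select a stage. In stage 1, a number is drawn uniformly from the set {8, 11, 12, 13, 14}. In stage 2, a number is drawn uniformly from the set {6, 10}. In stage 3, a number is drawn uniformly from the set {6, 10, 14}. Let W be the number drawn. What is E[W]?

148/15

E[W | stage 1] = (8+11+12+13+14)/5 = 58/5.
E[W | stage 2] = (6+10)/2 = 8.
E[W | stage 3] = (6+10+14)/3 = 10.
By the law of total expectation,
E[W] = (1/3)·(58/5) + (1/3)·(8) + (1/3)·(10) = 148/15.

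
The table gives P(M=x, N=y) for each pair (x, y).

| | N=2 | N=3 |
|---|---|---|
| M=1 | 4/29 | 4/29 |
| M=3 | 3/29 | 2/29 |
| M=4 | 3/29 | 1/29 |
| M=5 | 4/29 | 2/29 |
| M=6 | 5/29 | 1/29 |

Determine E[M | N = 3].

P(N = 3) = 10/29.
Σ M·P over the event = 1·(4/29) + 3·(2/29) + 4·(1/29) + 5·(2/29) + 6·(1/29) = 30/29.
E[M | N = 3] = (30/29) / (10/29) = 3.

3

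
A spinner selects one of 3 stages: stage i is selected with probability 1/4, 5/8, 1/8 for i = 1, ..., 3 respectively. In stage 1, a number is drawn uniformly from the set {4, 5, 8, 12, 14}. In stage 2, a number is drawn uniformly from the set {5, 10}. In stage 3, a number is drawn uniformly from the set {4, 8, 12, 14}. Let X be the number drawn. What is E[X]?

E[X | stage 1] = (4+5+8+12+14)/5 = 43/5.
E[X | stage 2] = (5+10)/2 = 15/2.
E[X | stage 3] = (4+8+12+14)/4 = 19/2.
E[X] = (1/4)·(43/5) + (5/8)·(15/2) + (1/8)·(19/2) = 321/40.

321/40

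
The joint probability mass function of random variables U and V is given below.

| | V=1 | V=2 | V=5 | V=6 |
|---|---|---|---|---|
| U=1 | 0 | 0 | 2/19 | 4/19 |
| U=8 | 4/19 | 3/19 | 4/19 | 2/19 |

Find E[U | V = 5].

17/3

P(V = 5) = 6/19.
Σ U·P over the event = 1·(2/19) + 8·(4/19) = 34/19.
E[U | V = 5] = (34/19) / (6/19) = 17/3.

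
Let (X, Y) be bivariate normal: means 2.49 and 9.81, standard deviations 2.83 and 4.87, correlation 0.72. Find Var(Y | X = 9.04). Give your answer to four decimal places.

11.4221

For a bivariate normal, Var(Y | X=x) = σ_Y²(1 − ρ²).
Var(Y | X=9.04) = (4.87)²·(1 − (0.72)²) = 23.7169·0.4816 = 11.4221.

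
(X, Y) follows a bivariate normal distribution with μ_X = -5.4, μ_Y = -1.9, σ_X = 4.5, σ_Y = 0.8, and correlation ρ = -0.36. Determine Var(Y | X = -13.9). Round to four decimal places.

Var(Y | X=x) = (1 − ρ²)·σ_Y².
Var(Y | X=-13.9) = (0.8)²·(1 − (-0.36)²) = 0.64·0.8704 = 0.5571.

0.5571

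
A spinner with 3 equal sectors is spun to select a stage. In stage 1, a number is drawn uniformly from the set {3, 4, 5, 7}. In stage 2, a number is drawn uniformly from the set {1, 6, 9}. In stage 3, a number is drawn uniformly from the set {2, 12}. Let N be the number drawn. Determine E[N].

205/36

E[N | stage 1] = (3+4+5+7)/4 = 19/4.
E[N | stage 2] = (1+6+9)/3 = 16/3.
E[N | stage 3] = (2+12)/2 = 7.
By the law of total expectation,
E[N] = (1/3)·(19/4) + (1/3)·(16/3) + (1/3)·(7) = 205/36.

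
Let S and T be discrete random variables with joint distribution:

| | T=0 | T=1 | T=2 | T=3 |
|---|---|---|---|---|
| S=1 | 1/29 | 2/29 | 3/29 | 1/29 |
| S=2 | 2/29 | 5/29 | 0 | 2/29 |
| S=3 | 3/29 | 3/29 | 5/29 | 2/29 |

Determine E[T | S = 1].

P(S = 1) = 7/29.
Σ T·P over the event = 0·(1/29) + 1·(2/29) + 2·(3/29) + 3·(1/29) = 11/29.
E[T | S = 1] = (11/29) / (7/29) = 11/7.

11/7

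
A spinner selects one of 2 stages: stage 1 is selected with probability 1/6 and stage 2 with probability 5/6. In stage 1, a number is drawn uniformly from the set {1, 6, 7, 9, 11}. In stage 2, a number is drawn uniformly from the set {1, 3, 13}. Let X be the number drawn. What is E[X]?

E[X | stage 1] = (1+6+7+9+11)/5 = 34/5.
E[X | stage 2] = (1+3+13)/3 = 17/3.
By the law of total expectation,
E[X] = (1/6)·(34/5) + (5/6)·(17/3) = 527/90.

527/90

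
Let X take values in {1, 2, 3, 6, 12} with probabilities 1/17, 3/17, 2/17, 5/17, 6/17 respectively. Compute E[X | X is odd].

7/3

P(X is odd) = 3/17.
Σ over the event: 1·1/17 + 3·2/17 = 7/17.
E[X | X is odd] = (7/17) / (3/17) = 7/3.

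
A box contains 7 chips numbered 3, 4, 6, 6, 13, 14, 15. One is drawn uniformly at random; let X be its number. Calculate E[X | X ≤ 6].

P(X ≤ 6) = 4/7.
Σ over the event: 3·1/7 + 4·1/7 + 6·2/7 = 19/7.
E[X | X ≤ 6] = (19/7) / (4/7) = 19/4.

19/4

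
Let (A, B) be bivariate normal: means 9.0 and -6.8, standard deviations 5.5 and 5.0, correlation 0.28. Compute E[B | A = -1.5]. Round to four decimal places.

E[B | A=x] = μ_B + ρ(σ_B/σ_A)(x − μ_A) for jointly normal variables.
E[B | A=-1.5] = -6.8 + (0.28)·(5.0/5.5)·(-1.5 − (9.0)) = -6.8 + (0.254545)·(-10.5) = -9.4727.

-9.4727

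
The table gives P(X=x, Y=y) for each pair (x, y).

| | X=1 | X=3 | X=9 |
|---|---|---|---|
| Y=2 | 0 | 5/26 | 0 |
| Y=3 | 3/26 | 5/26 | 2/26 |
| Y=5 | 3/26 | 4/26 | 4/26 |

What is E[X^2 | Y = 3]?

21

P(Y = 3) = 5/13.
Σ X^2·P over the event = 1·(3/26) + 9·(5/26) + 81·(2/26) = 105/13.
E[X^2 | Y = 3] = (105/13) / (5/13) = 21.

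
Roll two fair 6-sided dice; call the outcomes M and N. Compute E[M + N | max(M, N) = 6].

P(max(M, N) = 6) = 11/36.
Summing (M+N)·P(x,y) over outcomes with max(M, N) = 6 gives 17/6.
E[M + N | max(M, N) = 6] = (17/6) / (11/36) = 102/11.

102/11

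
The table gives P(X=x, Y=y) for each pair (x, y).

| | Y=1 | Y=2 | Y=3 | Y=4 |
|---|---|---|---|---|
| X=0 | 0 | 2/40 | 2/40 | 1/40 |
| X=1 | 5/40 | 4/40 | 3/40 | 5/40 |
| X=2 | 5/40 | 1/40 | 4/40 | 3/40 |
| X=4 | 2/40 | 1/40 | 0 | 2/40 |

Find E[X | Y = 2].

5/4

P(Y = 2) = 1/5.
Σ X·P over the event = 0·(2/40) + 1·(4/40) + 2·(1/40) + 4·(1/40) = 1/4.
E[X | Y = 2] = (1/4) / (1/5) = 5/4.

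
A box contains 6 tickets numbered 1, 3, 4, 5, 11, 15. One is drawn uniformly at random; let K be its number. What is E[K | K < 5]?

P(K < 5) = 1/2.
Σ over the event: 1·1/6 + 3·1/6 + 4·1/6 = 4/3.
E[K | K < 5] = (4/3) / (1/2) = 8/3.

8/3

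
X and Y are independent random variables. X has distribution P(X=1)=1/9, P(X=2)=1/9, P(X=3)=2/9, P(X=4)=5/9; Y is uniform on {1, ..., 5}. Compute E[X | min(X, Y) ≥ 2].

7/2

P(min(X, Y) ≥ 2) = 32/45.
Summing X·P(x,y) over outcomes with min(X, Y) ≥ 2 gives 112/45.
E[X | min(X, Y) ≥ 2] = (112/45) / (32/45) = 7/2.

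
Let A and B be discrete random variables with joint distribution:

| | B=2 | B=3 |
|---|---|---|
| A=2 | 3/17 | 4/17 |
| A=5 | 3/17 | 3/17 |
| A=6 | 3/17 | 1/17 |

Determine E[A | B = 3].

P(B = 3) = 8/17.
Summing A·P(A=x,B=y) over the conditioning event gives 29/17.
E[A | B = 3] = (29/17) / (8/17) = 29/8.

29/8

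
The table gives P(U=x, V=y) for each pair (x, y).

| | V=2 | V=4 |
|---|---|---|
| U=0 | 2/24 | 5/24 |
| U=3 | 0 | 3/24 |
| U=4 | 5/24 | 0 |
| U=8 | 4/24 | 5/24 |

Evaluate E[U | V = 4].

P(V = 4) = 13/24.
Summing U·P(U=x,V=y) over the conditioning event gives 49/24.
E[U | V = 4] = (49/24) / (13/24) = 49/13.

49/13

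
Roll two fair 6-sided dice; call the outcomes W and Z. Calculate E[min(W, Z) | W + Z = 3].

1

Outcomes with W + Z = 3: (1,2), (2,1), each with probability 1/36.
E[min(W, Z) | W + Z = 3] = (1 + 1) / 2 = 1.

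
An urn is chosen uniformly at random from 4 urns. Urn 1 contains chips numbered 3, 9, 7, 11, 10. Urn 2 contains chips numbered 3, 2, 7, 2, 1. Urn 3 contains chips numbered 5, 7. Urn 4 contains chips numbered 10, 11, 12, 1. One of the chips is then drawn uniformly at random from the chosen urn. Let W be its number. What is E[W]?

E[W | urn 1] = (3+9+7+11+10)/5 = 8.
E[W | urn 2] = (3+2+7+2+1)/5 = 3.
E[W | urn 3] = (5+7)/2 = 6.
E[W | urn 4] = (10+11+12+1)/4 = 17/2.
By the law of total expectation,
E[W] = (1/4)·(8) + (1/4)·(3) + (1/4)·(6) + (1/4)·(17/2) = 51/8.

51/8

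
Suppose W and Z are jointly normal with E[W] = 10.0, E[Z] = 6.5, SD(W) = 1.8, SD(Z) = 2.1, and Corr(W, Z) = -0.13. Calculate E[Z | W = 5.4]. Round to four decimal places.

The regression of Z on W has slope ρ·σ_Z/σ_W and passes through (μ_W, μ_Z).
E[Z | W=5.4] = 6.5 + (-0.13)·(2.1/1.8)·(5.4 − (10.0)) = 6.5 + (-0.15167)·(-4.6) = 7.1977.

7.1977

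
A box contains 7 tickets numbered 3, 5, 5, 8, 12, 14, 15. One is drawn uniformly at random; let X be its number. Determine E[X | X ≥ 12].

41/3

P(X ≥ 12) = 3/7.
Σ over the event: 12·1/7 + 14·1/7 + 15·1/7 = 41/7.
E[X | X ≥ 12] = (41/7) / (3/7) = 41/3.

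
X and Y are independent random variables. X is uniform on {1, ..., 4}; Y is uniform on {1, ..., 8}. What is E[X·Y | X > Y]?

35/6

Outcomes with X > Y: (2,1), (3,1), (3,2), (4,1), (4,2), (4,3), each with probability 1/32.
E[X·Y | X > Y] = (2 + 3 + 6 + 4 + 8 + 12) / 6 = 35/6.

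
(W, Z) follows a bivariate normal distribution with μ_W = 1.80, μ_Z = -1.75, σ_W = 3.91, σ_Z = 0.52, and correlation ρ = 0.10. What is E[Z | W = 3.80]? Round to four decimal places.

-1.7234

E[Z | W=x] = μ_Z + ρ(σ_Z/σ_W)(x − μ_W) for jointly normal variables.
E[Z | W=3.80] = -1.75 + (0.10)·(0.52/3.91)·(3.80 − (1.80)) = -1.75 + (0.013299)·(2) = -1.7234.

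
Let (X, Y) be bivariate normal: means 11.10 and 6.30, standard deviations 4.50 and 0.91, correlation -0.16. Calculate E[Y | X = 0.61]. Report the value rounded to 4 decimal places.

6.6394

E[Y | X=x] = μ_Y + ρ(σ_Y/σ_X)(x − μ_X) for jointly normal variables.
E[Y | X=0.61] = 6.30 + (-0.16)·(0.91/4.50)·(0.61 − (11.10)) = 6.30 + (-0.032356)·(-10.49) = 6.6394.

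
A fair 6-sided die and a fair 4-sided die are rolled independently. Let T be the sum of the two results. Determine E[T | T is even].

6

P(T is even) = 1/2.
Σ over the event: 2·1/24 + 4·1/8 + 6·1/6 + 8·1/8 + 10·1/24 = 3.
E[T | T is even] = (3) / (1/2) = 6.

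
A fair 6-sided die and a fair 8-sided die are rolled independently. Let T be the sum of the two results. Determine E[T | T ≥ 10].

34/3

P(T ≥ 10) = 5/16.
Σ over the event: 10·5/48 + 11·1/12 + 12·1/16 + 13·1/24 + 14·1/48 = 85/24.
E[T | T ≥ 10] = (85/24) / (5/16) = 34/3.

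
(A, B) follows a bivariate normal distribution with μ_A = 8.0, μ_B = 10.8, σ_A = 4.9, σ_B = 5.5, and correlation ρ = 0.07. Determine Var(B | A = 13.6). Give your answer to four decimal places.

30.1018

For a bivariate normal, Var(B | A=x) = σ_B²(1 − ρ²).
Var(B | A=13.6) = (5.5)²·(1 − (0.07)²) = 30.25·0.9951 = 30.1018.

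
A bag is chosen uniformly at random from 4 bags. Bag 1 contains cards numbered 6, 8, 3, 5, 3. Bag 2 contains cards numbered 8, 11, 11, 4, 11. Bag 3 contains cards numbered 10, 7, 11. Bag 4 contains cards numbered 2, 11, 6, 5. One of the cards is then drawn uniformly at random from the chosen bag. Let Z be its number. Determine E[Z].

E[Z | bag 1] = (6+8+3+5+3)/5 = 5.
E[Z | bag 2] = (8+11+11+4+11)/5 = 9.
E[Z | bag 3] = (10+7+11)/3 = 28/3.
E[Z | bag 4] = (2+11+6+5)/4 = 6.
By the law of total expectation,
E[Z] = (1/4)·(5) + (1/4)·(9) + (1/4)·(28/3) + (1/4)·(6) = 22/3.

22/3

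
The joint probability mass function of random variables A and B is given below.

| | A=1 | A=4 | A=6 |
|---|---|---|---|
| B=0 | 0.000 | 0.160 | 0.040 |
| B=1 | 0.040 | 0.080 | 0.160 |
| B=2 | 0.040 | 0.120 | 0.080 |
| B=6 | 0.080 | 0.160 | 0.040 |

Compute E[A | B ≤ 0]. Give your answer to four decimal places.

4.4000

P(B ≤ 0) = 0.200.
Summing A·P(A=x,B=y) over the conditioning event gives 0.880.
E[A | B ≤ 0] = (0.880) / (0.200) = 4.4000.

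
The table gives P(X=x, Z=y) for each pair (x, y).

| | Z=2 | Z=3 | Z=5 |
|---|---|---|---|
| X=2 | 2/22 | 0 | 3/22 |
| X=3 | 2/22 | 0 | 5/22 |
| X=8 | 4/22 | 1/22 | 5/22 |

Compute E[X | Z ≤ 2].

P(Z ≤ 2) = 4/11.
Σ X·P over the event = 2·(2/22) + 3·(2/22) + 8·(4/22) = 21/11.
E[X | Z ≤ 2] = (21/11) / (4/11) = 21/4.

21/4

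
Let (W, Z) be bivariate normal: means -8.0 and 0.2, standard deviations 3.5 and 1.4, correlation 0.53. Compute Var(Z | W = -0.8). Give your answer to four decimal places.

1.4094

Var(Z | W=x) = (1 − ρ²)·σ_Z².
Var(Z | W=-0.8) = (1.4)²·(1 − (0.53)²) = 1.96·0.7191 = 1.4094.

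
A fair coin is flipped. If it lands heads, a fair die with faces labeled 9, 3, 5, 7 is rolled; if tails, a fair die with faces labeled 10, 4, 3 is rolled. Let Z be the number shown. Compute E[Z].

35/6

E[Z | heads] = (9+3+5+7)/4 = 6.
E[Z | tails] = (10+4+3)/3 = 17/3.
E[Z] = (1/2)·(6) + (1/2)·(17/3) = 35/6.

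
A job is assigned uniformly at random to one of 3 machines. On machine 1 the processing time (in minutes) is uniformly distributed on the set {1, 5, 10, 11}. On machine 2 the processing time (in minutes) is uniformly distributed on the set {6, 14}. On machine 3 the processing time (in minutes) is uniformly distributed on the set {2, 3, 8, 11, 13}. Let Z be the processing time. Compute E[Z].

161/20

E[Z | machine 1] = (1+5+10+11)/4 = 27/4.
E[Z | machine 2] = (6+14)/2 = 10.
E[Z | machine 3] = (2+3+8+11+13)/5 = 37/5.
E[Z] = (1/3)·(27/4) + (1/3)·(10) + (1/3)·(37/5) = 161/20.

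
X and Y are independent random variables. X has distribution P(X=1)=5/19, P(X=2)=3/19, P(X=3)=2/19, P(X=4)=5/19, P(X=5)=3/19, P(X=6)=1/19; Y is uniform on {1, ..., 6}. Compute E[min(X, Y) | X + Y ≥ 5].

P(X + Y ≥ 5) = 91/114.
Summing min(X,Y)·P(x,y) over outcomes with X + Y ≥ 5 gives 119/57.
E[min(X, Y) | X + Y ≥ 5] = (119/57) / (91/114) = 34/13.

34/13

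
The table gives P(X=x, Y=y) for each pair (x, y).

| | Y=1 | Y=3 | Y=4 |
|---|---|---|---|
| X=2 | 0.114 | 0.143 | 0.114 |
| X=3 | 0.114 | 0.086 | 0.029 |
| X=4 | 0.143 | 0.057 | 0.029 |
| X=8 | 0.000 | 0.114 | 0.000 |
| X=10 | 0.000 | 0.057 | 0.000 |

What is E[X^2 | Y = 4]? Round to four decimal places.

P(Y = 4) = 0.172.
Σ X^2·P over the event = 4·(0.114) + 9·(0.029) + 16·(0.029) = 1.181.
E[X^2 | Y = 4] = (1.181) / (0.172) = 6.8663.

6.8663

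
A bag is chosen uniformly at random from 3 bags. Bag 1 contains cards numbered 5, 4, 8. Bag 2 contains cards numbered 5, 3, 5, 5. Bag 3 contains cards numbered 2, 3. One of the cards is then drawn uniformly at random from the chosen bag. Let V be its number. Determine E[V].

E[V | bag 1] = (5+4+8)/3 = 17/3.
E[V | bag 2] = (5+3+5+5)/4 = 9/2.
E[V | bag 3] = (2+3)/2 = 5/2.
E[V] = (1/3)·(17/3) + (1/3)·(9/2) + (1/3)·(5/2) = 38/9.

38/9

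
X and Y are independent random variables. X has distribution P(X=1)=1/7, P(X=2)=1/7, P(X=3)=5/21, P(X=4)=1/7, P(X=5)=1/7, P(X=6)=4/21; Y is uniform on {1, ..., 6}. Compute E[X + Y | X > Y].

7

P(X > Y) = 3/7.
Summing (X+Y)·P(x,y) over outcomes with X > Y gives 3.
E[X + Y | X > Y] = (3) / (3/7) = 7.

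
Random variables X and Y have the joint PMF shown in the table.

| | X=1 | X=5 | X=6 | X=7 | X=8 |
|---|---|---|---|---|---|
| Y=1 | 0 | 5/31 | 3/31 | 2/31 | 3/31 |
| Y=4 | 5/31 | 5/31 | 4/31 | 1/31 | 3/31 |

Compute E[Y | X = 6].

19/7

P(X = 6) = 7/31.
Σ Y·P over the event = 1·(3/31) + 4·(4/31) = 19/31.
E[Y | X = 6] = (19/31) / (7/31) = 19/7.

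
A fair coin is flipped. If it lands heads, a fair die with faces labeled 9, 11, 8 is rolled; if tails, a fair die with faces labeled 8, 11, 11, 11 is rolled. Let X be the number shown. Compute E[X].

235/24

E[X | heads] = (9+11+8)/3 = 28/3.
E[X | tails] = (8+11+11+11)/4 = 41/4.
By the law of total expectation,
E[X] = (1/2)·(28/3) + (1/2)·(41/4) = 235/24.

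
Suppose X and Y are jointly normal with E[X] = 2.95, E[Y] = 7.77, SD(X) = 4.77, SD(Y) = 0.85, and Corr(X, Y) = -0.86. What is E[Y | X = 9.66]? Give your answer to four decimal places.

6.7417

The regression of Y on X has slope ρ·σ_Y/σ_X and passes through (μ_X, μ_Y).
E[Y | X=9.66] = 7.77 + (-0.86)·(0.85/4.77)·(9.66 − (2.95)) = 7.77 + (-0.15325)·(6.71) = 6.7417.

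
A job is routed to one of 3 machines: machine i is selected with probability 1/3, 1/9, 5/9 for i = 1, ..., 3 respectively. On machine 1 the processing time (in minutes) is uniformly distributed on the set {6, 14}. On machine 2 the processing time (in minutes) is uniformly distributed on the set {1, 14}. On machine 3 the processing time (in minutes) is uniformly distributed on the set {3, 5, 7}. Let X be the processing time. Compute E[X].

125/18

E[X | machine 1] = (6+14)/2 = 10.
E[X | machine 2] = (1+14)/2 = 15/2.
E[X | machine 3] = (3+5+7)/3 = 5.
By the law of total expectation,
E[X] = (1/3)·(10) + (1/9)·(15/2) + (5/9)·(5) = 125/18.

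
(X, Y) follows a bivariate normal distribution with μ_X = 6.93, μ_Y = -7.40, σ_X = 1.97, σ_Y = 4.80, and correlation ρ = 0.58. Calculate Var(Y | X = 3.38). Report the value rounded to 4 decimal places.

15.2893

Var(Y | X=x) = (1 − ρ²)·σ_Y².
Var(Y | X=3.38) = (4.80)²·(1 − (0.58)²) = 23.04·0.6636 = 15.2893.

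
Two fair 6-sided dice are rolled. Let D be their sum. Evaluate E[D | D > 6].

26/3

P(D > 6) = 7/12.
Σ over the event: 7·1/6 + 8·5/36 + 9·1/9 + 10·1/12 + 11·1/18 + 12·1/36 = 91/18.
E[D | D > 6] = (91/18) / (7/12) = 26/3.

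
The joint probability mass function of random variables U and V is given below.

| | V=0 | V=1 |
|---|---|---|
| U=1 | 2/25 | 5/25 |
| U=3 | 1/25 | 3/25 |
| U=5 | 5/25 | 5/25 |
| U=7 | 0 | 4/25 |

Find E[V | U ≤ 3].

P(U ≤ 3) = 11/25.
Summing V·P(U=x,V=y) over the conditioning event gives 8/25.
E[V | U ≤ 3] = (8/25) / (11/25) = 8/11.

8/11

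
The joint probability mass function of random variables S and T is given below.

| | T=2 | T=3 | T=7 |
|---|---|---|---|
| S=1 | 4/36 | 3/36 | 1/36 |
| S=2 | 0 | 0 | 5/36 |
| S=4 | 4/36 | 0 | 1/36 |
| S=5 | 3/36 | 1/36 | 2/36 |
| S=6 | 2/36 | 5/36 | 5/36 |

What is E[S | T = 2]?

P(T = 2) = 13/36.
Σ S·P over the event = 1·(4/36) + 4·(4/36) + 5·(3/36) + 6·(2/36) = 47/36.
E[S | T = 2] = (47/36) / (13/36) = 47/13.

47/13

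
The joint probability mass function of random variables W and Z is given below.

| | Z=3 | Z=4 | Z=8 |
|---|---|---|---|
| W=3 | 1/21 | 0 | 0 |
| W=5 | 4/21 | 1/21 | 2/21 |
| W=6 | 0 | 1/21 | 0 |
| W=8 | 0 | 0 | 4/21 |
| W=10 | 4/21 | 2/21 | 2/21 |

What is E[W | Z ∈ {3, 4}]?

94/13

P(Z ∈ {3, 4}) = 13/21.
Σ W·P over the event = 3·(1/21) + 5·(4/21) + 5·(1/21) + 6·(1/21) + 10·(4/21) + 10·(2/21) = 94/21.
E[W | Z ∈ {3, 4}] = (94/21) / (13/21) = 94/13.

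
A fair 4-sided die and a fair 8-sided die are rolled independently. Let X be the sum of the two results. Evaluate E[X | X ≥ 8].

P(X ≥ 8) = 7/16.
Σ over the event: 8·1/8 + 9·1/8 + 10·3/32 + 11·1/16 + 12·1/32 = 33/8.
E[X | X ≥ 8] = (33/8) / (7/16) = 66/7.

66/7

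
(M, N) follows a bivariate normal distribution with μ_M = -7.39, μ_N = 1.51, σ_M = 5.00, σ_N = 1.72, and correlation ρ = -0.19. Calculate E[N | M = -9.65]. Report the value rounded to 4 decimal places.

1.6577

For a bivariate normal, E[N | M=x] = μ_N + ρ·(σ_N/σ_M)·(x − μ_M).
E[N | M=-9.65] = 1.51 + (-0.19)·(1.72/5.00)·(-9.65 − (-7.39)) = 1.51 + (-0.06536)·(-2.26) = 1.6577.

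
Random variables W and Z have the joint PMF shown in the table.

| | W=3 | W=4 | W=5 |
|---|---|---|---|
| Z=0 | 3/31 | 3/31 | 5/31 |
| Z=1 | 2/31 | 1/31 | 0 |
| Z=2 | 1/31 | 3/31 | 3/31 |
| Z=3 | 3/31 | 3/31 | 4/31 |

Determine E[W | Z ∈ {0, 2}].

P(Z ∈ {0, 2}) = 18/31.
Σ W·P over the event = 3·(3/31) + 3·(1/31) + 4·(3/31) + 4·(3/31) + 5·(5/31) + 5·(3/31) = 76/31.
E[W | Z ∈ {0, 2}] = (76/31) / (18/31) = 38/9.

38/9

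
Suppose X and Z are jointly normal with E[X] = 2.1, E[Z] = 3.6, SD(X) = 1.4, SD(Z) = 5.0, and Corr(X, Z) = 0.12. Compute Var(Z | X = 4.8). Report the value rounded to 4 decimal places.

24.6400

The conditional variance in a bivariate normal is σ_Z²(1 − ρ²), independent of x.
Var(Z | X=4.8) = (5.0)²·(1 − (0.12)²) = 25·0.9856 = 24.6400.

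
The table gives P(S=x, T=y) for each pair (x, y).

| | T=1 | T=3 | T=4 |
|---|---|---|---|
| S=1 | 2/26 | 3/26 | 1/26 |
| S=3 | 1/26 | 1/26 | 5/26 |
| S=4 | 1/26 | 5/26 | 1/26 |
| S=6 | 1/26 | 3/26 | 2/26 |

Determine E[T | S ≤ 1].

5/2

P(S ≤ 1) = 3/13.
Σ T·P over the event = 1·(2/26) + 3·(3/26) + 4·(1/26) = 15/26.
E[T | S ≤ 1] = (15/26) / (3/13) = 5/2.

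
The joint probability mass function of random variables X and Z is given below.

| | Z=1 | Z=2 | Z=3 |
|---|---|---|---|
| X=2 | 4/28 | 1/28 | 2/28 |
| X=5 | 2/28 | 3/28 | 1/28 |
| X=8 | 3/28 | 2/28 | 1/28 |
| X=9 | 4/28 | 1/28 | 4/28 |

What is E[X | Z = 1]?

P(Z = 1) = 13/28.
Σ X·P over the event = 2·(4/28) + 5·(2/28) + 8·(3/28) + 9·(4/28) = 39/14.
E[X | Z = 1] = (39/14) / (13/28) = 6.

6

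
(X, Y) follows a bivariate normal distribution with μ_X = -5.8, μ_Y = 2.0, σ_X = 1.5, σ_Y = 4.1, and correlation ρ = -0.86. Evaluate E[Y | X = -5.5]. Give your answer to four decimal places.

The regression of Y on X has slope ρ·σ_Y/σ_X and passes through (μ_X, μ_Y).
E[Y | X=-5.5] = 2.0 + (-0.86)·(4.1/1.5)·(-5.5 − (-5.8)) = 2.0 + (-2.3507)·(0.3) = 1.2948.

1.2948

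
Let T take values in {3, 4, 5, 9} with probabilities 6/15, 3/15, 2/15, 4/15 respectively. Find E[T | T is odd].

16/3

P(T is odd) = 4/5.
Σ over the event: 3·2/5 + 5·2/15 + 9·4/15 = 64/15.
E[T | T is odd] = (64/15) / (4/5) = 16/3.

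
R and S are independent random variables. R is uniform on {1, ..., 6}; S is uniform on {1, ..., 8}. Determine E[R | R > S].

14/3

P(R > S) = 5/16.
Summing R·P(x,y) over outcomes with R > S gives 35/24.
E[R | R > S] = (35/24) / (5/16) = 14/3.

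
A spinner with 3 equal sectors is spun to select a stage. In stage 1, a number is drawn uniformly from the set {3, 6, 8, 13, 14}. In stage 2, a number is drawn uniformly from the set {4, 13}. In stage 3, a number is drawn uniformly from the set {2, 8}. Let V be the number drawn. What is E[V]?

E[V | stage 1] = (3+6+8+13+14)/5 = 44/5.
E[V | stage 2] = (4+13)/2 = 17/2.
E[V | stage 3] = (2+8)/2 = 5.
E[V] = (1/3)·(44/5) + (1/3)·(17/2) + (1/3)·(5) = 223/30.

223/30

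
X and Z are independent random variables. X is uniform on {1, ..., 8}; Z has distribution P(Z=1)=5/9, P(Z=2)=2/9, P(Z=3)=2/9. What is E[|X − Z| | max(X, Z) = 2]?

P(max(X, Z) = 2) = 1/8.
Summing |X−Z|·P(x,y) over outcomes with max(X, Z) = 2 gives 7/72.
E[|X − Z| | max(X, Z) = 2] = (7/72) / (1/8) = 7/9.

7/9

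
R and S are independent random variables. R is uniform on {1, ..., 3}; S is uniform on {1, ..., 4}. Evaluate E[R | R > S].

P(R > S) = 1/4.
Summing R·P(x,y) over outcomes with R > S gives 2/3.
E[R | R > S] = (2/3) / (1/4) = 8/3.

8/3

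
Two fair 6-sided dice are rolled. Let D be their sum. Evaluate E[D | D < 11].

P(D < 11) = 11/12.
E[D | D < 11] = (109/18) / (11/12) = 218/33.

218/33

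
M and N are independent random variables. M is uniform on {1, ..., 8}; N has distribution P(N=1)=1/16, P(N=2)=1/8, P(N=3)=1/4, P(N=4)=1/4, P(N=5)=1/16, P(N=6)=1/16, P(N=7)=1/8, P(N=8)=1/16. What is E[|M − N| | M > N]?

P(M > N) = 31/64.
Summing |M−N|·P(x,y) over outcomes with M > N gives 181/128.
E[|M − N| | M > N] = (181/128) / (31/64) = 181/62.

181/62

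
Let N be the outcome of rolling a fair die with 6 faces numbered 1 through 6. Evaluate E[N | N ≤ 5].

3

Given N ≤ 5, N is equally likely to be any of {1, 2, 3, 4, 5}.
E[N | N ≤ 5] = (1 + 2 + 3 + 4 + 5) / 5 = 3.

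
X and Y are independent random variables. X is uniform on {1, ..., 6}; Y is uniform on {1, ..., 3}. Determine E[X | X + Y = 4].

P(X + Y = 4) = 1/6.
Summing X·P(x,y) over outcomes with X + Y = 4 gives 1/3.
E[X | X + Y = 4] = (1/3) / (1/6) = 2.

2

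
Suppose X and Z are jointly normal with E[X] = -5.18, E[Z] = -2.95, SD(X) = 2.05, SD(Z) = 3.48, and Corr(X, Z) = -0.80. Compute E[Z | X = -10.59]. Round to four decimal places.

4.3970

For a bivariate normal, E[Z | X=x] = μ_Z + ρ·(σ_Z/σ_X)·(x − μ_X).
E[Z | X=-10.59] = -2.95 + (-0.80)·(3.48/2.05)·(-10.59 − (-5.18)) = -2.95 + (-1.358049)·(-5.41) = 4.3970.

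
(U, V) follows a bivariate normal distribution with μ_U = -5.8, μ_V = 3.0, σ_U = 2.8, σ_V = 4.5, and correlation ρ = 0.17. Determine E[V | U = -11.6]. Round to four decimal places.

1.4154

E[V | U=x] = μ_V + ρ(σ_V/σ_U)(x − μ_U) for jointly normal variables.
E[V | U=-11.6] = 3.0 + (0.17)·(4.5/2.8)·(-11.6 − (-5.8)) = 3.0 + (0.27321)·(-5.8) = 1.4154.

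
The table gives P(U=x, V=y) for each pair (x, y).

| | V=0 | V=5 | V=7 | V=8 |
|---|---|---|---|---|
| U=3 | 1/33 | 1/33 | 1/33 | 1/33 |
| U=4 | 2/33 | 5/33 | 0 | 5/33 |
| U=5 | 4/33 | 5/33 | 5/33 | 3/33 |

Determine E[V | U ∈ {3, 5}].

P(U ∈ {3, 5}) = 7/11.
Σ V·P over the event = 0·(1/33) + 5·(1/33) + 7·(1/33) + 8·(1/33) + 0·(4/33) + 5·(5/33) + 7·(5/33) + 8·(3/33) = 104/33.
E[V | U ∈ {3, 5}] = (104/33) / (7/11) = 104/21.

104/21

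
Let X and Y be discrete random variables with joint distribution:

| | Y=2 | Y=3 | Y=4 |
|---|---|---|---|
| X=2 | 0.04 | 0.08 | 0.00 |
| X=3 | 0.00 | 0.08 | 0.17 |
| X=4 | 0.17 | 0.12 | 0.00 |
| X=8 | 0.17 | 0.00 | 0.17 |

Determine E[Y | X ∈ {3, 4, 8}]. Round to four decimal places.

3.0000

P(X ∈ {3, 4, 8}) = 0.88.
Σ Y·P over the event = 3·(0.08) + 4·(0.17) + 2·(0.17) + 3·(0.12) + 2·(0.17) + 4·(0.17) = 2.64.
E[Y | X ∈ {3, 4, 8}] = (2.64) / (0.88) = 3.0000.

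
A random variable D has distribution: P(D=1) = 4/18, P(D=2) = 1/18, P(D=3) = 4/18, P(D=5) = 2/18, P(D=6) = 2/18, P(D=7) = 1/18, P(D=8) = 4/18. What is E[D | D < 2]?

1

P(D < 2) = 2/9.
Σ over the event: 1·2/9 = 2/9.
E[D | D < 2] = (2/9) / (2/9) = 1.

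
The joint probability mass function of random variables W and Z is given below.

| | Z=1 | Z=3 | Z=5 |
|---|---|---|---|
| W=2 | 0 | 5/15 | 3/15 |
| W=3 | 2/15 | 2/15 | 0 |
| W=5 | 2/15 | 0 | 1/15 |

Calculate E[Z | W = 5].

7/3

P(W = 5) = 1/5.
Σ Z·P over the event = 1·(2/15) + 5·(1/15) = 7/15.
E[Z | W = 5] = (7/15) / (1/5) = 7/3.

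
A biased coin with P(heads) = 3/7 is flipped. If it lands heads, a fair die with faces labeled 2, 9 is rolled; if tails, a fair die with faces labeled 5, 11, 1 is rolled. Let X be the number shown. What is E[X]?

235/42

E[X | heads] = (2+9)/2 = 11/2.
E[X | tails] = (5+11+1)/3 = 17/3.
E[X] = (3/7)·(11/2) + (4/7)·(17/3) = 235/42.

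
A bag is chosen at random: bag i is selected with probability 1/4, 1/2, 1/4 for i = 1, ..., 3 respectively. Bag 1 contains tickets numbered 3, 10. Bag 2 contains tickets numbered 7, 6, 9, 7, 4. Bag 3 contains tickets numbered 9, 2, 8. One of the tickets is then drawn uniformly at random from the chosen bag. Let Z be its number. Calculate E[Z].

781/120

E[Z | bag 1] = (3+10)/2 = 13/2.
E[Z | bag 2] = (7+6+9+7+4)/5 = 33/5.
E[Z | bag 3] = (9+2+8)/3 = 19/3.
E[Z] = (1/4)·(13/2) + (1/2)·(33/5) + (1/4)·(19/3) = 781/120.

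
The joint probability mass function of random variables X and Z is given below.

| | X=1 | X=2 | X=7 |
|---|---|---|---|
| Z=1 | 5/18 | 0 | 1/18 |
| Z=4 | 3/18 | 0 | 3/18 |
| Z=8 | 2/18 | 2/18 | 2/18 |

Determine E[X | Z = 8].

P(Z = 8) = 1/3.
Σ X·P over the event = 1·(2/18) + 2·(2/18) + 7·(2/18) = 10/9.
E[X | Z = 8] = (10/9) / (1/3) = 10/3.

10/3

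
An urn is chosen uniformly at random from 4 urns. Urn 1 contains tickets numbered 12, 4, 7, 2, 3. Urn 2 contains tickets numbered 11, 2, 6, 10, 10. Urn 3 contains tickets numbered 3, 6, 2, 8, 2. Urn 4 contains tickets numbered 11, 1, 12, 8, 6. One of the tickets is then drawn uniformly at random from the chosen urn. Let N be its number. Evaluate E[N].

63/10

E[N | urn 1] = (12+4+7+2+3)/5 = 28/5.
E[N | urn 2] = (11+2+6+10+10)/5 = 39/5.
E[N | urn 3] = (3+6+2+8+2)/5 = 21/5.
E[N | urn 4] = (11+1+12+8+6)/5 = 38/5.
E[N] = (1/4)·(28/5) + (1/4)·(39/5) + (1/4)·(21/5) + (1/4)·(38/5) = 63/10.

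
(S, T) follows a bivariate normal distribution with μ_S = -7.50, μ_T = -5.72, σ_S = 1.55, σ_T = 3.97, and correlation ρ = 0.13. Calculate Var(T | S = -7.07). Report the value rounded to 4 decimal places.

The conditional variance in a bivariate normal is σ_T²(1 − ρ²), independent of x.
Var(T | S=-7.07) = (3.97)²·(1 − (0.13)²) = 15.7609·0.9831 = 15.4945.

15.4945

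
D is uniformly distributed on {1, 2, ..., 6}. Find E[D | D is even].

4

Given D is even, D is equally likely to be any of {2, 4, 6}.
E[D | D is even] = (2 + 4 + 6) / 3 = 4.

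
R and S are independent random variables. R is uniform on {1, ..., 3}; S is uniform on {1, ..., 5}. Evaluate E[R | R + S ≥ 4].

13/6

P(R + S ≥ 4) = 4/5.
Summing R·P(x,y) over outcomes with R + S ≥ 4 gives 26/15.
E[R | R + S ≥ 4] = (26/15) / (4/5) = 13/6.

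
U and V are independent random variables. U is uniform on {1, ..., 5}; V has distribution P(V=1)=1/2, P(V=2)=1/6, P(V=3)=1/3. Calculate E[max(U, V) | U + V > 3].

86/23

P(U + V > 3) = 23/30.
Summing max(U,V)·P(x,y) over outcomes with U + V > 3 gives 43/15.
E[max(U, V) | U + V > 3] = (43/15) / (23/30) = 86/23.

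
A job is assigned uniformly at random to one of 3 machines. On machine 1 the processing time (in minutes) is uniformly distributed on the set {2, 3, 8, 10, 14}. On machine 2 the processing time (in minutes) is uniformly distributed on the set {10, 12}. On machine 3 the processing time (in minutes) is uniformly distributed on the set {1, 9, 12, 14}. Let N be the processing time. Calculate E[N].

137/15

E[N | machine 1] = (2+3+8+10+14)/5 = 37/5.
E[N | machine 2] = (10+12)/2 = 11.
E[N | machine 3] = (1+9+12+14)/4 = 9.
By the law of total expectation,
E[N] = (1/3)·(37/5) + (1/3)·(11) + (1/3)·(9) = 137/15.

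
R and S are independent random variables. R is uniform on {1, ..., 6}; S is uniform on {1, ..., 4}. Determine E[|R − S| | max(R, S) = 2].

2/3

P(max(R, S) = 2) = 1/8.
Summing |R−S|·P(x,y) over outcomes with max(R, S) = 2 gives 1/12.
E[|R − S| | max(R, S) = 2] = (1/12) / (1/8) = 2/3.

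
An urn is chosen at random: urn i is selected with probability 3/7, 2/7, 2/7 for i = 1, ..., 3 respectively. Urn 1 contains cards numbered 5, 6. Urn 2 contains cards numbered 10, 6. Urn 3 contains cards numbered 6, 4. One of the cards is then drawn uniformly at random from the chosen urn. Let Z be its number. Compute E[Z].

E[Z | urn 1] = (5+6)/2 = 11/2.
E[Z | urn 2] = (10+6)/2 = 8.
E[Z | urn 3] = (6+4)/2 = 5.
E[Z] = (3/7)·(11/2) + (2/7)·(8) + (2/7)·(5) = 85/14.

85/14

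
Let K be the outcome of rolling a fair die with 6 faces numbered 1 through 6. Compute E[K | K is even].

Given K is even, K is equally likely to be any of {2, 4, 6}.
E[K | K is even] = (2 + 4 + 6) / 3 = 4.

4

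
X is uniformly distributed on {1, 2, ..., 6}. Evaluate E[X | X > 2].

9/2

Given X > 2, X is equally likely to be any of {3, 4, 5, 6}.
E[X | X > 2] = (3 + 4 + 5 + 6) / 4 = 9/2.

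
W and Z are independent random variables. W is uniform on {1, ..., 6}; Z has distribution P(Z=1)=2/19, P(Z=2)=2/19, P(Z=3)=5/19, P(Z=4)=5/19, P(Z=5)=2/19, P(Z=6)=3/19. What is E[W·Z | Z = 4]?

14

P(Z = 4) = 5/19.
Summing WZ·P(x,y) over outcomes with Z = 4 gives 70/19.
E[W·Z | Z = 4] = (70/19) / (5/19) = 14.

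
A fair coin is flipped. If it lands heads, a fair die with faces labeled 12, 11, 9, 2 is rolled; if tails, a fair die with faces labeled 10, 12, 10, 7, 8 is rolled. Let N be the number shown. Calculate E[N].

E[N | heads] = (12+11+9+2)/4 = 17/2.
E[N | tails] = (10+12+10+7+8)/5 = 47/5.
By the law of total expectation,
E[N] = (1/2)·(17/2) + (1/2)·(47/5) = 179/20.

179/20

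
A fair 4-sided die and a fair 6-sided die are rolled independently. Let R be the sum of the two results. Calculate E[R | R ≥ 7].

8

P(R ≥ 7) = 5/12.
Σ over the event: 7·1/6 + 8·1/8 + 9·1/12 + 10·1/24 = 10/3.
E[R | R ≥ 7] = (10/3) / (5/12) = 8.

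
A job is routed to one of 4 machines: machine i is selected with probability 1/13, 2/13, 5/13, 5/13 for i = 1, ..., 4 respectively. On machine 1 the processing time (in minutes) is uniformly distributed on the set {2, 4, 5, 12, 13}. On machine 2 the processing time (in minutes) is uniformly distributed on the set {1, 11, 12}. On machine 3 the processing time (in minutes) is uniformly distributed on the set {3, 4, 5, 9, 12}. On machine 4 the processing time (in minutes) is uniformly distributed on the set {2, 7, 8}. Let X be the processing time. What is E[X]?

E[X | machine 1] = (2+4+5+12+13)/5 = 36/5.
E[X | machine 2] = (1+11+12)/3 = 8.
E[X | machine 3] = (3+4+5+9+12)/5 = 33/5.
E[X | machine 4] = (2+7+8)/3 = 17/3.
E[X] = (1/13)·(36/5) + (2/13)·(8) + (5/13)·(33/5) + (5/13)·(17/3) = 1268/195.

1268/195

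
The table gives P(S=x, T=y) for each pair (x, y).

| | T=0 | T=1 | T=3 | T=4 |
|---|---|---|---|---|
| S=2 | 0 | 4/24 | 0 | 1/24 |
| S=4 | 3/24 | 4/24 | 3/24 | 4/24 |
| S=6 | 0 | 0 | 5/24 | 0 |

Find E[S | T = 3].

21/4

P(T = 3) = 1/3.
Σ S·P over the event = 4·(3/24) + 6·(5/24) = 7/4.
E[S | T = 3] = (7/4) / (1/3) = 21/4.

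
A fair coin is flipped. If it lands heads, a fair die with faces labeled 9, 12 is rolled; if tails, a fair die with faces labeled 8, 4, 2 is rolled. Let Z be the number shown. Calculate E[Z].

E[Z | heads] = (9+12)/2 = 21/2.
E[Z | tails] = (8+4+2)/3 = 14/3.
E[Z] = (1/2)·(21/2) + (1/2)·(14/3) = 91/12.

91/12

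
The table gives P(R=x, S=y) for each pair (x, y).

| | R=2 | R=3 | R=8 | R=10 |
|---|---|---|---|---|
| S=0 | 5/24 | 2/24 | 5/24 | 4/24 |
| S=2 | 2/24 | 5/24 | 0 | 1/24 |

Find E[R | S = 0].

6

P(S = 0) = 2/3.
Σ R·P over the event = 2·(5/24) + 3·(2/24) + 8·(5/24) + 10·(4/24) = 4.
E[R | S = 0] = (4) / (2/3) = 6.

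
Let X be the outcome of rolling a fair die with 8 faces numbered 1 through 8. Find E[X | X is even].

Given X is even, X is equally likely to be any of {2, 4, 6, 8}.
E[X | X is even] = (2 + 4 + 6 + 8) / 4 = 5.

5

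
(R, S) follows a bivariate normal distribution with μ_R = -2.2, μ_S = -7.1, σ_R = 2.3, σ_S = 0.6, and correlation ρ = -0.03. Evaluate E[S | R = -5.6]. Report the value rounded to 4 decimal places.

-7.0734

E[S | R=x] = μ_S + ρ(σ_S/σ_R)(x − μ_R) for jointly normal variables.
E[S | R=-5.6] = -7.1 + (-0.03)·(0.6/2.3)·(-5.6 − (-2.2)) = -7.1 + (-0.0078261)·(-3.4) = -7.0734.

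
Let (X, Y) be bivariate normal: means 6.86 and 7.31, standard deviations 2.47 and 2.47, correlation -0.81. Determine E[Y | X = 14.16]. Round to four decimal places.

1.3970

For a bivariate normal, E[Y | X=x] = μ_Y + ρ·(σ_Y/σ_X)·(x − μ_X).
E[Y | X=14.16] = 7.31 + (-0.81)·(2.47/2.47)·(14.16 − (6.86)) = 7.31 + (-0.81)·(7.3) = 1.3970.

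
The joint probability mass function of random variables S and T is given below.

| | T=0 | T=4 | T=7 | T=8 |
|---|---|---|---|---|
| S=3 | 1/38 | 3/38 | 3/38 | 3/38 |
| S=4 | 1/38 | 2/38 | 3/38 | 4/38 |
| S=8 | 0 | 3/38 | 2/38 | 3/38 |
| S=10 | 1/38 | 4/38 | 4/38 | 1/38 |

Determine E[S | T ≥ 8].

59/11

P(T ≥ 8) = 11/38.
Σ S·P over the event = 3·(3/38) + 4·(4/38) + 8·(3/38) + 10·(1/38) = 59/38.
E[S | T ≥ 8] = (59/38) / (11/38) = 59/11.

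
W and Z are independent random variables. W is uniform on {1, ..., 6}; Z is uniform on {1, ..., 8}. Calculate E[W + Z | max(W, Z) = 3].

24/5

Outcomes with max(W, Z) = 3: (1,3), (2,3), (3,1), (3,2), (3,3), each with probability 1/48.
E[W + Z | max(W, Z) = 3] = (4 + 5 + 4 + 5 + 6) / 5 = 24/5.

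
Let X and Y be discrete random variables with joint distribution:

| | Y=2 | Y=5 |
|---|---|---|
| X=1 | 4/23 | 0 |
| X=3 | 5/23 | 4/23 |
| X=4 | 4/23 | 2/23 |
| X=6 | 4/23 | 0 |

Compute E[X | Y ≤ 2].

59/17

P(Y ≤ 2) = 17/23.
Summing X·P(X=x,Y=y) over the conditioning event gives 59/23.
E[X | Y ≤ 2] = (59/23) / (17/23) = 59/17.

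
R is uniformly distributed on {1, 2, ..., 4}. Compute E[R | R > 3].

4

Given R > 3, R is equally likely to be any of {4}.
E[R | R > 3] = (4) / 1 = 4.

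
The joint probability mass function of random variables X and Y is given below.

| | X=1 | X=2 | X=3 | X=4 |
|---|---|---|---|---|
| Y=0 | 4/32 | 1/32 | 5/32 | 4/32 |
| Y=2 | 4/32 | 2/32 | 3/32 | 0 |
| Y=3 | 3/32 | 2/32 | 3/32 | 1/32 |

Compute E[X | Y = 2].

P(Y = 2) = 9/32.
Σ X·P over the event = 1·(4/32) + 2·(2/32) + 3·(3/32) = 17/32.
E[X | Y = 2] = (17/32) / (9/32) = 17/9.

17/9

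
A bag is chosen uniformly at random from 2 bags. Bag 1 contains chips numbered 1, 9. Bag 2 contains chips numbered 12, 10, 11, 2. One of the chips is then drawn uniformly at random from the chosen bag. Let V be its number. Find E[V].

55/8

E[V | bag 1] = (1+9)/2 = 5.
E[V | bag 2] = (12+10+11+2)/4 = 35/4.
E[V] = (1/2)·(5) + (1/2)·(35/4) = 55/8.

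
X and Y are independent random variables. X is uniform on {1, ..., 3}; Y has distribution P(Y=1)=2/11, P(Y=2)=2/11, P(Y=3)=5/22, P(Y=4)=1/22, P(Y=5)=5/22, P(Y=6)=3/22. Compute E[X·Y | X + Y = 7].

80/9

P(X + Y = 7) = 3/22.
Summing XY·P(x,y) over outcomes with X + Y = 7 gives 40/33.
E[X·Y | X + Y = 7] = (40/33) / (3/22) = 80/9.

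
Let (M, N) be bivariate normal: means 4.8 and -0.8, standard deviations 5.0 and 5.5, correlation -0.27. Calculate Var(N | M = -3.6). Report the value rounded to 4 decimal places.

28.0448

Var(N | M=x) = (1 − ρ²)·σ_N².
Var(N | M=-3.6) = (5.5)²·(1 − (-0.27)²) = 30.25·0.9271 = 28.0448.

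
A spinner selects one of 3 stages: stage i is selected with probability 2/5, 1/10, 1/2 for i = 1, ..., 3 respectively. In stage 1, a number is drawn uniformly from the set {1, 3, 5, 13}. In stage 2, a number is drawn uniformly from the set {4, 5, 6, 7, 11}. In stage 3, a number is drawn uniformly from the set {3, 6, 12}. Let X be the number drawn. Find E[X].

159/25

E[X | stage 1] = (1+3+5+13)/4 = 11/2.
E[X | stage 2] = (4+5+6+7+11)/5 = 33/5.
E[X | stage 3] = (3+6+12)/3 = 7.
E[X] = (2/5)·(11/2) + (1/10)·(33/5) + (1/2)·(7) = 159/25.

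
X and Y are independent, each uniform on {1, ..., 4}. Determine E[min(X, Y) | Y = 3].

9/4

Outcomes with Y = 3: (1,3), (2,3), (3,3), (4,3), each with probability 1/16.
E[min(X, Y) | Y = 3] = (1 + 2 + 3 + 3) / 4 = 9/4.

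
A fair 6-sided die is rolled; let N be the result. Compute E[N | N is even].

Given N is even, N is equally likely to be any of {2, 4, 6}.
E[N | N is even] = (2 + 4 + 6) / 3 = 4.

4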